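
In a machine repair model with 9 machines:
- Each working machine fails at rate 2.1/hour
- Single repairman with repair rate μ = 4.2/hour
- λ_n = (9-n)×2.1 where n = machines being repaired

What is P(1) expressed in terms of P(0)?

P(1)/P(0) = ∏_{i=0}^{1-1} λ_i/μ_{i+1}
= (9-0)×2.1/4.2
= 4.5000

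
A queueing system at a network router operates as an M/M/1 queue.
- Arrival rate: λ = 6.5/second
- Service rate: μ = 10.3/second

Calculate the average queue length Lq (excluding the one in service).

ρ = λ/μ = 6.5/10.3 = 0.6311
For M/M/1: Lq = λ²/(μ(μ-λ))
Lq = 42.25/(10.3 × 3.80)
Lq = 1.0795 packets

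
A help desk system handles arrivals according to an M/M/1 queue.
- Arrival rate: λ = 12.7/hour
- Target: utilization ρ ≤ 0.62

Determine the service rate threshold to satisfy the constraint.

ρ = λ/μ, so μ = λ/ρ
μ ≥ 12.7/0.62 = 20.4839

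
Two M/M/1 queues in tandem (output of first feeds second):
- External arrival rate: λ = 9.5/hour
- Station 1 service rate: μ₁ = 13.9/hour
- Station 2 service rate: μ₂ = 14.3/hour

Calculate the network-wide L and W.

By Jackson's theorem, each station behaves as independent M/M/1.
Station 1: ρ₁ = 9.5/13.9 = 0.6835, L₁ = ρ₁/(1-ρ₁) = λ/(μ₁-λ) = 9.5/4.40 = 2.1591
Station 2: ρ₂ = 9.5/14.3 = 0.6643, L₂ = ρ₂/(1-ρ₂) = λ/(μ₂-λ) = 9.5/4.80 = 1.9792
Total: L = L₁ + L₂ = 2.1591 + 1.9792 = 4.1383
W = L/λ = 4.1383/9.5 = 0.4356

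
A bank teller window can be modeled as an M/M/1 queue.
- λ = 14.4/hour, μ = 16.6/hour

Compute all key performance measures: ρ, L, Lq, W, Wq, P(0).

Step 1: ρ = λ/μ = 14.4/16.6 = 0.8675
Step 2: L = λ/(μ-λ) = 14.4/2.20 = 6.5455
Step 3: Lq = λ²/(μ(μ-λ)) = 207.36/(16.6×2.20) = 5.6780
Step 4: W = 1/(μ-λ) = 1/2.20 = 0.45455
Step 5: Wq = λ/(μ(μ-λ)) = 14.4/(16.6×2.20) = 0.3943
Step 6: P(0) = 1-ρ = 0.1325
Verify: L = λW = 14.4×0.45455 = 6.5455 ✔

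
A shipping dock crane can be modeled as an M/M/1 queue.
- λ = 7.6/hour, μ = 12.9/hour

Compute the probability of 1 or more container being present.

ρ = λ/μ = 7.6/12.9 = 0.5891
P(N ≥ n) = ρⁿ
P(N ≥ 1) = 0.5891^1
P(N ≥ 1) = 0.5891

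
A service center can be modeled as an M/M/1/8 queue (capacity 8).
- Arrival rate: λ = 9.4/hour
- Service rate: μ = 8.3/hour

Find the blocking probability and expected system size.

ρ = λ/μ = 9.4/8.3 = 1.13253
P₀ = (1-ρ)/(1-ρ^(K+1)) = (1-1.13253)/(1-1.13253^9) = -0.13253/-2.0651 = 0.06418
P_K = P₀×ρ^K = 0.06418 × 1.13253^8 = 0.06418 × 2.7064 = 0.1737
Blocking probability P_8 = 0.1737 (17.37%)
L = ρ[1 - (K+1)ρ^K + Kρ^(K+1)] / [(1-ρ)(1-ρ^(K+1))]
L = 1.13253 × (1 - 9×2.706436 + 8×3.065120) / ((1 - 1.13253) × (1 - 3.065120)) = 4.8126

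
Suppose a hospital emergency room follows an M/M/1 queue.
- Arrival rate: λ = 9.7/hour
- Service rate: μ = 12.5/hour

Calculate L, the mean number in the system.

ρ = λ/μ = 9.7/12.5 = 0.7760
For M/M/1: L = λ/(μ-λ)
L = 9.7/(12.5-9.7) = 9.7/2.80
L = 3.4643 patients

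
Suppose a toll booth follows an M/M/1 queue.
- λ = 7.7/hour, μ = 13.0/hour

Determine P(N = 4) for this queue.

ρ = λ/μ = 7.7/13.0 = 0.5923
P(n) = (1-ρ)ρⁿ
P(4) = (1-0.5923) × 0.5923^4
P(4) = 0.40770 × 0.12307
P(4) = 0.05018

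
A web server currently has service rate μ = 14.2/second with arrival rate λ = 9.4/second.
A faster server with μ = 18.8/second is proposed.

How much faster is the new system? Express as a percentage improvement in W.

System 1: ρ₁ = 9.4/14.2 = 0.6620, W₁ = 1/(14.2-9.4) = 0.20833
System 2: ρ₂ = 9.4/18.8 = 0.5000, W₂ = 1/(18.8-9.4) = 0.10638
Improvement: (W₁-W₂)/W₁ = (0.20833-0.10638)/0.20833 = 48.94%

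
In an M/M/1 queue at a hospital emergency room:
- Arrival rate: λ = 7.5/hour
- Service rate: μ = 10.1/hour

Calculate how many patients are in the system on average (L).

ρ = λ/μ = 7.5/10.1 = 0.7426
For M/M/1: L = λ/(μ-λ)
L = 7.5/(10.1-7.5) = 7.5/2.60
L = 2.8846 patients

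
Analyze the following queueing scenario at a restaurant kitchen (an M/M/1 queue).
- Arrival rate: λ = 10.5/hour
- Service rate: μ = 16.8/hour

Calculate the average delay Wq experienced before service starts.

First, compute utilization: ρ = λ/μ = 10.5/16.8 = 0.6250
For M/M/1: Wq = λ/(μ(μ-λ))
Wq = 10.5/(16.8 × (16.8-10.5))
Wq = 10.5/(16.8 × 6.30)
Wq = 0.09921 hours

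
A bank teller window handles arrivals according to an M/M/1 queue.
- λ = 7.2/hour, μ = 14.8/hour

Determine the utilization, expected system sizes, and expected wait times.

Step 1: ρ = λ/μ = 7.2/14.8 = 0.4865
Step 2: L = λ/(μ-λ) = 7.2/7.60 = 0.9474
Step 3: Lq = λ²/(μ(μ-λ)) = 51.84/(14.8×7.60) = 0.4609
Step 4: W = 1/(μ-λ) = 1/7.60 = 0.13158
Step 5: Wq = λ/(μ(μ-λ)) = 7.2/(14.8×7.60) = 0.06401
Step 6: P(0) = 1-ρ = 0.5135
Verify: L = λW = 7.2×0.13158 = 0.9474 ✔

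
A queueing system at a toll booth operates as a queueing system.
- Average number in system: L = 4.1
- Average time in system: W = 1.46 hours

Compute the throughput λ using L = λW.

Little's Law: L = λW, so λ = L/W
λ = 4.1/1.46 = 2.8082 vehicles/hour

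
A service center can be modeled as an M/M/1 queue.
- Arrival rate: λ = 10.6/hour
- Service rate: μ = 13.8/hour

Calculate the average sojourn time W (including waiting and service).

First, compute utilization: ρ = λ/μ = 10.6/13.8 = 0.7681
For M/M/1: W = 1/(μ-λ)
W = 1/(13.8-10.6) = 1/3.20
W = 0.3125 hours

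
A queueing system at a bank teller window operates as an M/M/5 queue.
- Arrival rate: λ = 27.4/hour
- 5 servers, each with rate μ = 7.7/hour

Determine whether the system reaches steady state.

Stability requires ρ = λ/(cμ) < 1
ρ = 27.4/(5 × 7.7) = 27.4/38.50 = 0.7117
Since 0.7117 < 1, the system is STABLE.
The servers are busy 71.17% of the time.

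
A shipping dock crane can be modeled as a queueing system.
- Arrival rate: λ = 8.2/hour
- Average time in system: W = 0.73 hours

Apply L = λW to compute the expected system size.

Little's Law: L = λW
L = 8.2 × 0.73 = 5.9860 containers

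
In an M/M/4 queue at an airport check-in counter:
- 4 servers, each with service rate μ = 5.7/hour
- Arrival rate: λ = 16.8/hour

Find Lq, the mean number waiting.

Traffic intensity: ρ = λ/(cμ) = 16.8/(4×5.7) = 0.7368
Since ρ = 0.7368 < 1, system is stable.
Offered load a = λ/μ = cρ = 16.8/5.7 = 2.9474
P₀ = [ Σₙ₌₀^3 aⁿ/n! + a^4/(4!(1-ρ)) ]⁻¹
Σ = a^0/0! + a^1/1! + a^2/2! + a^3/3! = 1.00000 + 2.94737 + 4.34349 + 4.26729 = 12.5581
a^4/(4!(1-ρ)) = 75.4636/(24 × 0.263158) = 11.9484
P₀ = 1/(12.5581 + 11.9484) = 0.04081
Lq = P₀·a^4·ρ / (4!(1-ρ)²) = 0.040805 × 75.4636 × 0.73684 / (24 × 0.069252) = 1.3652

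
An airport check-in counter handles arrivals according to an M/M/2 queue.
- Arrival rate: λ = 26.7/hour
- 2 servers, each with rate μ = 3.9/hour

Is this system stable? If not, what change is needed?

Stability requires ρ = λ/(cμ) < 1
ρ = 26.7/(2 × 3.9) = 26.7/7.80 = 3.4231
Since 3.4231 ≥ 1, the system is UNSTABLE.
Need c > λ/μ = 26.7/3.9 = 6.85.
Minimum servers needed: c = 7.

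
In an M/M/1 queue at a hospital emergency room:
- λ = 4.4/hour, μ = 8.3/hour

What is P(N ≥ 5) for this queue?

ρ = λ/μ = 4.4/8.3 = 0.53012
P(N ≥ n) = ρⁿ
P(N ≥ 5) = 0.53012^5
P(N ≥ 5) = 0.04187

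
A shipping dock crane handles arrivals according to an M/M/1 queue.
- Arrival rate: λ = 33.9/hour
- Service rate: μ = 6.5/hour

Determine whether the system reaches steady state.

Stability requires ρ = λ/(cμ) < 1
ρ = 33.9/(1 × 6.5) = 33.9/6.50 = 5.2154
Since 5.2154 ≥ 1, the system is UNSTABLE.
Queue grows without bound. Need μ > λ = 33.9.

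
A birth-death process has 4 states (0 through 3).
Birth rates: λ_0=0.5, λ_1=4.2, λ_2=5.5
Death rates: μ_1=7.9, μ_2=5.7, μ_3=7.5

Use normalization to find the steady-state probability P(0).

Ratios P(n)/P(0) = (λ₀···λₙ₋₁)/(μ₁···μₙ):
P(1)/P(0) = (0.5)/(7.9) = 0.06329
P(2)/P(0) = (0.5×4.2)/(7.9×5.7) = 0.04664
P(3)/P(0) = (0.5×4.2×5.5)/(7.9×5.7×7.5) = 0.03420

Normalization: ∑ P(n) = 1
P(0) × (1.0000 + 0.06329 + 0.04664 + 0.03420) = 1
P(0) × 1.1441 = 1
P(0) = 1/1.1441 = 0.8740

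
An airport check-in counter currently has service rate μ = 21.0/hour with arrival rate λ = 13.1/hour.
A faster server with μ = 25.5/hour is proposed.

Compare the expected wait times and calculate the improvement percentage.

System 1: ρ₁ = 13.1/21.0 = 0.6238, W₁ = 1/(21.0-13.1) = 0.12658
System 2: ρ₂ = 13.1/25.5 = 0.5137, W₂ = 1/(25.5-13.1) = 0.080645
Improvement: (W₁-W₂)/W₁ = (0.12658-0.080645)/0.12658 = 36.29%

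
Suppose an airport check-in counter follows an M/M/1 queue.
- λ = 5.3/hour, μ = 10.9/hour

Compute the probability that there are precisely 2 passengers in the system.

ρ = λ/μ = 5.3/10.9 = 0.4862
P(n) = (1-ρ)ρⁿ
P(2) = (1-0.4862) × 0.4862^2
P(2) = 0.5138 × 0.2364
P(2) = 0.1215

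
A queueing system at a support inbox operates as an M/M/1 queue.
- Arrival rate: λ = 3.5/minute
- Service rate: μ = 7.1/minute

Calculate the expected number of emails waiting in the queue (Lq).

ρ = λ/μ = 3.5/7.1 = 0.4930
For M/M/1: Lq = λ²/(μ(μ-λ))
Lq = 12.25/(7.1 × 3.60)
Lq = 0.4793 emails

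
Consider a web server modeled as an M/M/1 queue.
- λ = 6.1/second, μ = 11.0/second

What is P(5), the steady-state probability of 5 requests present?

ρ = λ/μ = 6.1/11.0 = 0.55455
P(n) = (1-ρ)ρⁿ
P(5) = (1-0.55455) × 0.55455^5
P(5) = 0.4455 × 0.05244
P(5) = 0.02336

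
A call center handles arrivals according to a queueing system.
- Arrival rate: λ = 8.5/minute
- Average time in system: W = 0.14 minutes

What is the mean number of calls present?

Little's Law: L = λW
L = 8.5 × 0.14 = 1.1900 calls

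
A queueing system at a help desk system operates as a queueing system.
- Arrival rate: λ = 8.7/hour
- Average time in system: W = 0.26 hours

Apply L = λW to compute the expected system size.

Little's Law: L = λW
L = 8.7 × 0.26 = 2.2620 tickets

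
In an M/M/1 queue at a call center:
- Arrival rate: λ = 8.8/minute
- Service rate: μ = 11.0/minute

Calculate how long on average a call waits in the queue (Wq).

First, compute utilization: ρ = λ/μ = 8.8/11.0 = 0.8000
For M/M/1: Wq = λ/(μ(μ-λ))
Wq = 8.8/(11.0 × (11.0-8.8))
Wq = 8.8/(11.0 × 2.20)
Wq = 0.3636 minutes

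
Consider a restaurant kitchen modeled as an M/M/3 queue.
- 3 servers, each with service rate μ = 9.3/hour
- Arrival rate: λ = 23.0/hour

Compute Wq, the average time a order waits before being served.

Traffic intensity: ρ = λ/(cμ) = 23.0/(3×9.3) = 0.8244
Since ρ = 0.8244 < 1, system is stable.
Offered load a = λ/μ = cρ = 23.0/9.3 = 2.4731
P₀ = [ Σₙ₌₀^2 aⁿ/n! + a^3/(3!(1-ρ)) ]⁻¹
Σ = a^0/0! + a^1/1! + a^2/2! = 1.0000 + 2.4731 + 3.0582 = 6.5313
a^3/(3!(1-ρ)) = 15.12637/(6 × 0.1756272) = 14.3546
P₀ = 1/(6.5313 + 14.3546) = 0.04788
Lq = P₀·a^3·ρ / (3!(1-ρ)²) = 0.047879 × 15.1264 × 0.82437 / (6 × 0.030845) = 3.2260
Wq = Lq/λ = 3.2260/23.0 = 0.1403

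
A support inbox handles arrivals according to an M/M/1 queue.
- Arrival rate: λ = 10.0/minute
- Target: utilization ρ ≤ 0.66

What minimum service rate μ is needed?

ρ = λ/μ, so μ = λ/ρ
μ ≥ 10.0/0.66 = 15.1515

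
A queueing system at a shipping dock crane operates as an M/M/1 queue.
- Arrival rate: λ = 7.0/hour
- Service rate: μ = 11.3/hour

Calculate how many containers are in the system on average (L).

ρ = λ/μ = 7.0/11.3 = 0.6195
For M/M/1: L = λ/(μ-λ)
L = 7.0/(11.3-7.0) = 7.0/4.30
L = 1.6279 containers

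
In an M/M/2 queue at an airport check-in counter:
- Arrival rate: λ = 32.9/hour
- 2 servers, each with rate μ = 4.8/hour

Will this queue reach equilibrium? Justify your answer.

Stability requires ρ = λ/(cμ) < 1
ρ = 32.9/(2 × 4.8) = 32.9/9.60 = 3.4271
Since 3.4271 ≥ 1, the system is UNSTABLE.
Need c > λ/μ = 32.9/4.8 = 6.85.
Minimum servers needed: c = 7.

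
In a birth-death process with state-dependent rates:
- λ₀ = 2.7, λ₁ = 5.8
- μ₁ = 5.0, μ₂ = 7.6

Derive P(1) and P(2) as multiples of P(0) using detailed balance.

Balance equations:
State 0: λ₀P₀ = μ₁P₁ → P₁ = (λ₀/μ₁)P₀ = (2.7/5.0)P₀ = 0.5400P₀
State 1: P₂ = (λ₀λ₁)/(μ₁μ₂)P₀ = (2.7×5.8)/(5.0×7.6)P₀ = 0.4121P₀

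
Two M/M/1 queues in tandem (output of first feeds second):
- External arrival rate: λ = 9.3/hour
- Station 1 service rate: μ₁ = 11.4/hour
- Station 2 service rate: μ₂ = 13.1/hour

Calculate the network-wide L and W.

By Jackson's theorem, each station behaves as independent M/M/1.
Station 1: ρ₁ = 9.3/11.4 = 0.8158, L₁ = ρ₁/(1-ρ₁) = λ/(μ₁-λ) = 9.3/2.10 = 4.42857
Station 2: ρ₂ = 9.3/13.1 = 0.7099, L₂ = ρ₂/(1-ρ₂) = λ/(μ₂-λ) = 9.3/3.80 = 2.44737
Total: L = L₁ + L₂ = 4.42857 + 2.44737 = 6.8759
W = L/λ = 6.8759/9.3 = 0.7393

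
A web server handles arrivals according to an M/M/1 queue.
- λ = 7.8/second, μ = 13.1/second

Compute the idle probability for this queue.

ρ = λ/μ = 7.8/13.1 = 0.5954
P(0) = 1 - ρ = 1 - 0.5954 = 0.4046
The server is idle 40.46% of the time.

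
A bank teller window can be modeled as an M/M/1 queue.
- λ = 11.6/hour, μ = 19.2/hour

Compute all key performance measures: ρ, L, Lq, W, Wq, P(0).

Step 1: ρ = λ/μ = 11.6/19.2 = 0.6042
Step 2: L = λ/(μ-λ) = 11.6/7.60 = 1.5263
Step 3: Lq = λ²/(μ(μ-λ)) = 134.56/(19.2×7.60) = 0.9221
Step 4: W = 1/(μ-λ) = 1/7.60 = 0.13158
Step 5: Wq = λ/(μ(μ-λ)) = 11.6/(19.2×7.60) = 0.07950
Step 6: P(0) = 1-ρ = 0.3958
Verify: L = λW = 11.6×0.13158 = 1.5263 ✔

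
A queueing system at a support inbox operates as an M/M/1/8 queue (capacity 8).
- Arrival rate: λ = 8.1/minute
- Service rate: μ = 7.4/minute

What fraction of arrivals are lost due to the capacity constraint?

ρ = λ/μ = 8.1/7.4 = 1.09459
P₀ = (1-ρ)/(1-ρ^(K+1)) = (1-1.09459)/(1-1.09459^9) = -0.09459/-1.2556 = 0.07533
P_K = P₀×ρ^K = 0.07533 × 1.09459^8 = 0.07533 × 2.0607 = 0.1552
Blocking probability = 15.52%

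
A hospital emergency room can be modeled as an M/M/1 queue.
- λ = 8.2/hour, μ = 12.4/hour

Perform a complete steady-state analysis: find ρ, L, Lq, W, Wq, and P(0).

Step 1: ρ = λ/μ = 8.2/12.4 = 0.6613
Step 2: L = λ/(μ-λ) = 8.2/4.20 = 1.9524
Step 3: Lq = λ²/(μ(μ-λ)) = 67.24/(12.4×4.20) = 1.2911
Step 4: W = 1/(μ-λ) = 1/4.20 = 0.2381
Step 5: Wq = λ/(μ(μ-λ)) = 8.2/(12.4×4.20) = 0.1575
Step 6: P(0) = 1-ρ = 0.3387
Verify: L = λW = 8.2×0.2381 = 1.9524 ✔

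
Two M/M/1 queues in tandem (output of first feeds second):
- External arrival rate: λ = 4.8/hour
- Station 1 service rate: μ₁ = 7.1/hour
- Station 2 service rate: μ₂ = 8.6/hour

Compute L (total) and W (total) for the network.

By Jackson's theorem, each station behaves as independent M/M/1.
Station 1: ρ₁ = 4.8/7.1 = 0.6761, L₁ = ρ₁/(1-ρ₁) = λ/(μ₁-λ) = 4.8/2.30 = 2.08696
Station 2: ρ₂ = 4.8/8.6 = 0.5581, L₂ = ρ₂/(1-ρ₂) = λ/(μ₂-λ) = 4.8/3.80 = 1.26316
Total: L = L₁ + L₂ = 2.08696 + 1.26316 = 3.3501
W = L/λ = 3.3501/4.8 = 0.6979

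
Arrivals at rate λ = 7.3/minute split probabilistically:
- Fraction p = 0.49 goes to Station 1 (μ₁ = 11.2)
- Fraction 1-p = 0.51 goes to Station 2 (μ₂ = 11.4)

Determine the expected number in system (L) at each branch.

Effective rates: λ₁ = 7.3×0.49 = 3.577, λ₂ = 7.3×0.51 = 3.723
Station 1: ρ₁ = 3.577/11.2 = 0.31938, L₁ = ρ₁/(1-ρ₁) = 0.31938/(1-0.31938) = 0.4692
Station 2: ρ₂ = 3.723/11.4 = 0.3266, L₂ = ρ₂/(1-ρ₂) = 0.3266/(1-0.3266) = 0.4850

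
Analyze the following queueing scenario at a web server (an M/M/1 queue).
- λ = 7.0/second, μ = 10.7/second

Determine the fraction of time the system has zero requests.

ρ = λ/μ = 7.0/10.7 = 0.6542
P(0) = 1 - ρ = 1 - 0.6542 = 0.3458
The server is idle 34.58% of the time.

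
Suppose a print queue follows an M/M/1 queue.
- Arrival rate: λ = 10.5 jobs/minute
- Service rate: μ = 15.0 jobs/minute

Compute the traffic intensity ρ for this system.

Server utilization: ρ = λ/μ
ρ = 10.5/15.0 = 0.7000
The server is busy 70.00% of the time.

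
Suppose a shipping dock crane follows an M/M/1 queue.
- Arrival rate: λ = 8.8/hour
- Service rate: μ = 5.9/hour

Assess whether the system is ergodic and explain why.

Stability requires ρ = λ/(cμ) < 1
ρ = 8.8/(1 × 5.9) = 8.8/5.90 = 1.4915
Since 1.4915 ≥ 1, the system is UNSTABLE.
Queue grows without bound. Need μ > λ = 8.8.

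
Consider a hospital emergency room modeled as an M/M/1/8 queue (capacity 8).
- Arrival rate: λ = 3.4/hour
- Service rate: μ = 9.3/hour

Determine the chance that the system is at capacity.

ρ = λ/μ = 3.4/9.3 = 0.3656
P₀ = (1-ρ)/(1-ρ^(K+1)) = (1-0.3656)/(1-0.3656^9) = 0.6344/0.9999 = 0.6345
P_K = P₀×ρ^K = 0.6345 × 0.3656^8 = 0.6345 × 0.0003192 = 0.0002025
Blocking probability = 0.02025%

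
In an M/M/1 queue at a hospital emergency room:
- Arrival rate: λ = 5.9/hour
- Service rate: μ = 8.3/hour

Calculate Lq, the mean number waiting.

ρ = λ/μ = 5.9/8.3 = 0.7108
For M/M/1: Lq = λ²/(μ(μ-λ))
Lq = 34.81/(8.3 × 2.40)
Lq = 1.7475 patients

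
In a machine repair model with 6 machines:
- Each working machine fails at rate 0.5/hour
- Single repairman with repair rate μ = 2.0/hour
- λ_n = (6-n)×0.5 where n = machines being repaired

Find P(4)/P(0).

P(4)/P(0) = ∏_{i=0}^{4-1} λ_i/μ_{i+1}
= (6-0)×0.5/2.0 × (6-1)×0.5/2.0 × (6-2)×0.5/2.0 × (6-3)×0.5/2.0
= 1.4062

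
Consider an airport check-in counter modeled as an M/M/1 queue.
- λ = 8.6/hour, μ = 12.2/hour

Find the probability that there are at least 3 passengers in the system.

ρ = λ/μ = 8.6/12.2 = 0.7049
P(N ≥ n) = ρⁿ
P(N ≥ 3) = 0.7049^3
P(N ≥ 3) = 0.3503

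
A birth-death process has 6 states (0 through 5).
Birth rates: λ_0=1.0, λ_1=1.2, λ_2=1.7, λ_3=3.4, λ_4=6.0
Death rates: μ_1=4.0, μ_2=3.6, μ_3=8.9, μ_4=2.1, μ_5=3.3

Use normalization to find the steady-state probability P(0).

Ratios P(n)/P(0) = (λ₀···λₙ₋₁)/(μ₁···μₙ):
P(1)/P(0) = (1.0)/(4.0) = 0.2500
P(2)/P(0) = (1.0×1.2)/(4.0×3.6) = 0.08333
P(3)/P(0) = (1.0×1.2×1.7)/(4.0×3.6×8.9) = 0.01592
P(4)/P(0) = (1.0×1.2×1.7×3.4)/(4.0×3.6×8.9×2.1) = 0.02577
P(5)/P(0) = (1.0×1.2×1.7×3.4×6.0)/(4.0×3.6×8.9×2.1×3.3) = 0.04686

Normalization: ∑ P(n) = 1
P(0) × (1.0000 + 0.2500 + 0.08333 + 0.01592 + 0.02577 + 0.04686) = 1
P(0) × 1.4219 = 1
P(0) = 1/1.4219 = 0.7033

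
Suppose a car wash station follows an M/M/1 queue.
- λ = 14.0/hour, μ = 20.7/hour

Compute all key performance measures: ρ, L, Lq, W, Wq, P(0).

Step 1: ρ = λ/μ = 14.0/20.7 = 0.6763
Step 2: L = λ/(μ-λ) = 14.0/6.70 = 2.0896
Step 3: Lq = λ²/(μ(μ-λ)) = 196.00/(20.7×6.70) = 1.4132
Step 4: W = 1/(μ-λ) = 1/6.70 = 0.149254
Step 5: Wq = λ/(μ(μ-λ)) = 14.0/(20.7×6.70) = 0.1009
Step 6: P(0) = 1-ρ = 0.3237
Verify: L = λW = 14.0×0.149254 = 2.0896 ✔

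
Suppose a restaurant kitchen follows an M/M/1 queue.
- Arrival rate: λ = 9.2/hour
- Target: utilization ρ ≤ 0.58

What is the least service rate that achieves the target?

ρ = λ/μ, so μ = λ/ρ
μ ≥ 9.2/0.58 = 15.8621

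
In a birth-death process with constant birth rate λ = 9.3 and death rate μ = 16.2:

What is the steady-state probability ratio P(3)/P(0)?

For constant rates: P(n)/P(0) = (λ/μ)^n
P(3)/P(0) = (9.3/16.2)^3 = 0.5741^3 = 0.1892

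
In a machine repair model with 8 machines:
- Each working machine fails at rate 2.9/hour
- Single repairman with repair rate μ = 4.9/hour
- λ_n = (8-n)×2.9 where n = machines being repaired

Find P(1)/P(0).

P(1)/P(0) = ∏_{i=0}^{1-1} λ_i/μ_{i+1}
= (8-0)×2.9/4.9
= 4.7347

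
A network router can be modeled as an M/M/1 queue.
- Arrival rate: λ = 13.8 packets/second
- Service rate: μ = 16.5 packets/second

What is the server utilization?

Server utilization: ρ = λ/μ
ρ = 13.8/16.5 = 0.8364
The server is busy 83.64% of the time.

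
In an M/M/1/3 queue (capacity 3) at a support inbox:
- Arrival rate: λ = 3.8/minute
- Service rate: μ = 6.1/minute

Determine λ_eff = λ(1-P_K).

ρ = λ/μ = 3.8/6.1 = 0.62295
P₀ = (1-ρ)/(1-ρ^(K+1)) = (1-0.62295)/(1-0.62295^4) = 0.37705/0.84940 = 0.4439
P_K = P₀×ρ^K = 0.4439 × 0.62295^3 = 0.4439 × 0.2417 = 0.1073
λ_eff = λ(1-P_K) = 3.8 × (1 - 0.10731) = 3.8 × 0.89269 = 3.3922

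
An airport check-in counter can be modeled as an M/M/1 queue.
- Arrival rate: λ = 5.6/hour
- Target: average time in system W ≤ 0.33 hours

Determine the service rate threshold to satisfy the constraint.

For M/M/1: W = 1/(μ-λ)
Need W ≤ 0.33, so 1/(μ-λ) ≤ 0.33
μ - λ ≥ 1/0.33 = 3.0303
μ ≥ 5.6 + 3.0303 = 8.6303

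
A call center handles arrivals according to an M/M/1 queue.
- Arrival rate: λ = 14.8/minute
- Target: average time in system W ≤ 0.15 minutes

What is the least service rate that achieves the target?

For M/M/1: W = 1/(μ-λ)
Need W ≤ 0.15, so 1/(μ-λ) ≤ 0.15
μ - λ ≥ 1/0.15 = 6.6667
μ ≥ 14.8 + 6.6667 = 21.4667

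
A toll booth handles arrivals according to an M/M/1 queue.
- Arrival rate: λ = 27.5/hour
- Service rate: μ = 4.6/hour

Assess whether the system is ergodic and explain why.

Stability requires ρ = λ/(cμ) < 1
ρ = 27.5/(1 × 4.6) = 27.5/4.60 = 5.9783
Since 5.9783 ≥ 1, the system is UNSTABLE.
Queue grows without bound. Need μ > λ = 27.5.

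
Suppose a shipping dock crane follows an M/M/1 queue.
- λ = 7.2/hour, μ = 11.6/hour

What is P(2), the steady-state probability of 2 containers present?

ρ = λ/μ = 7.2/11.6 = 0.6207
P(n) = (1-ρ)ρⁿ
P(2) = (1-0.6207) × 0.6207^2
P(2) = 0.3793 × 0.3853
P(2) = 0.1461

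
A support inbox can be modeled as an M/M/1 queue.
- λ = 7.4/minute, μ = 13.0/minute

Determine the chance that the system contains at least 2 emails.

ρ = λ/μ = 7.4/13.0 = 0.5692
P(N ≥ n) = ρⁿ
P(N ≥ 2) = 0.5692^2
P(N ≥ 2) = 0.3240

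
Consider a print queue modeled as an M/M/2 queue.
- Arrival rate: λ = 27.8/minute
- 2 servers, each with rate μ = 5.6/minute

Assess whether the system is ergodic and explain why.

Stability requires ρ = λ/(cμ) < 1
ρ = 27.8/(2 × 5.6) = 27.8/11.20 = 2.4821
Since 2.4821 ≥ 1, the system is UNSTABLE.
Need c > λ/μ = 27.8/5.6 = 4.96.
Minimum servers needed: c = 5.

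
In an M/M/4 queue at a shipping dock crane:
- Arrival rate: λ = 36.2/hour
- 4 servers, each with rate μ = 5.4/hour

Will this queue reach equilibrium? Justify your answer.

Stability requires ρ = λ/(cμ) < 1
ρ = 36.2/(4 × 5.4) = 36.2/21.60 = 1.6759
Since 1.6759 ≥ 1, the system is UNSTABLE.
Need c > λ/μ = 36.2/5.4 = 6.70.
Minimum servers needed: c = 7.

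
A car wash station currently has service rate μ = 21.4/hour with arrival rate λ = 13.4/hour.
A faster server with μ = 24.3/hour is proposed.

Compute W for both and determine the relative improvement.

System 1: ρ₁ = 13.4/21.4 = 0.6262, W₁ = 1/(21.4-13.4) = 0.1250
System 2: ρ₂ = 13.4/24.3 = 0.5514, W₂ = 1/(24.3-13.4) = 0.09174
Improvement: (W₁-W₂)/W₁ = (0.1250-0.09174)/0.1250 = 26.61%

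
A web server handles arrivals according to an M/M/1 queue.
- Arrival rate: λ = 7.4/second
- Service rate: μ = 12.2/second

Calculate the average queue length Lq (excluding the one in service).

ρ = λ/μ = 7.4/12.2 = 0.6066
For M/M/1: Lq = λ²/(μ(μ-λ))
Lq = 54.76/(12.2 × 4.80)
Lq = 0.9351 requests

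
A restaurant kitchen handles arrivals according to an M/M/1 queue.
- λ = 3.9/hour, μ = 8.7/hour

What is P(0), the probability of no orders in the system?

ρ = λ/μ = 3.9/8.7 = 0.4483
P(0) = 1 - ρ = 1 - 0.4483 = 0.5517
The server is idle 55.17% of the time.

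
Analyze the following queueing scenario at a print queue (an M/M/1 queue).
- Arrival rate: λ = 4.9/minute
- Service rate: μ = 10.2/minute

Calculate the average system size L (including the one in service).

ρ = λ/μ = 4.9/10.2 = 0.4804
For M/M/1: L = λ/(μ-λ)
L = 4.9/(10.2-4.9) = 4.9/5.30
L = 0.9245 jobs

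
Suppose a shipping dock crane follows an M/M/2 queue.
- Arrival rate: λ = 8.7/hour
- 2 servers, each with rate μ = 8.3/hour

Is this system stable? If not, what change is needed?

Stability requires ρ = λ/(cμ) < 1
ρ = 8.7/(2 × 8.3) = 8.7/16.60 = 0.5241
Since 0.5241 < 1, the system is STABLE.
The servers are busy 52.41% of the time.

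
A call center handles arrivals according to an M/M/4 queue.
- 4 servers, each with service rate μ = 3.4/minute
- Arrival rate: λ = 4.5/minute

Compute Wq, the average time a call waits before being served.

Traffic intensity: ρ = λ/(cμ) = 4.5/(4×3.4) = 0.3309
Since ρ = 0.3309 < 1, system is stable.
Offered load a = λ/μ = cρ = 4.5/3.4 = 1.3235
P₀ = [ Σₙ₌₀^3 aⁿ/n! + a^4/(4!(1-ρ)) ]⁻¹
Σ = a^0/0! + a^1/1! + a^2/2! + a^3/3! = 1.0000 + 1.3235 + 0.8759 + 0.3864 = 3.5858
a^4/(4!(1-ρ)) = 3.0686/(24 × 0.6691) = 0.1911
P₀ = 1/(3.5858 + 0.1911) = 0.2648
Lq = P₀·a^4·ρ / (4!(1-ρ)²) = 0.2648 × 3.0686 × 0.3309 / (24 × 0.4477) = 0.02502
Wq = Lq/λ = 0.02502/4.5 = 0.005560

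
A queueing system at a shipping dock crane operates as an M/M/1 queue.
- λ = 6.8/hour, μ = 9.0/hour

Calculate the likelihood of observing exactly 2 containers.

ρ = λ/μ = 6.8/9.0 = 0.7556
P(n) = (1-ρ)ρⁿ
P(2) = (1-0.7556) × 0.7556^2
P(2) = 0.2444 × 0.5709
P(2) = 0.1395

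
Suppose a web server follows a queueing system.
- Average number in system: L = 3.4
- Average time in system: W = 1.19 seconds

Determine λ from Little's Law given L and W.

Little's Law: L = λW, so λ = L/W
λ = 3.4/1.19 = 2.8571 requests/second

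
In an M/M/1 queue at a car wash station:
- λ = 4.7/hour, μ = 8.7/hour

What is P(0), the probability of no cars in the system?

ρ = λ/μ = 4.7/8.7 = 0.5402
P(0) = 1 - ρ = 1 - 0.5402 = 0.4598
The server is idle 45.98% of the time.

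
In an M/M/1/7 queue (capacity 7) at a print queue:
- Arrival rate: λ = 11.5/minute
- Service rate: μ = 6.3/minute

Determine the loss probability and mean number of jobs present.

ρ = λ/μ = 11.5/6.3 = 1.8254
P₀ = (1-ρ)/(1-ρ^(K+1)) = (1-1.8254)/(1-1.8254^8) = -0.8254/-122.2720 = 0.006751
P_K = P₀×ρ^K = 0.006751 × 1.8254^7 = 0.006751 × 67.5315 = 0.4559
Blocking probability P_7 = 0.4559 (45.59%)
L = ρ[1 - (K+1)ρ^K + Kρ^(K+1)] / [(1-ρ)(1-ρ^(K+1))]
L = 1.8254 × (1 - 8×67.5315 + 7×123.2720) / ((1 - 1.8254) × (1 - 123.2720)) = 5.8539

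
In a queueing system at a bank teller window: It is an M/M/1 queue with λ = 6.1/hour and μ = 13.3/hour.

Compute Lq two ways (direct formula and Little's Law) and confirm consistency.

Method 1 (direct): Lq = λ²/(μ(μ-λ)) = 37.21/(13.3 × 7.20) = 0.3886

Method 2 (Little's Law):
W = 1/(μ-λ) = 1/7.20 = 0.13889
Wq = W - 1/μ = 0.13889 - 0.075188 = 0.06370
Lq = λWq = 6.1 × 0.06370 = 0.3886 ✔ (matches Method 1)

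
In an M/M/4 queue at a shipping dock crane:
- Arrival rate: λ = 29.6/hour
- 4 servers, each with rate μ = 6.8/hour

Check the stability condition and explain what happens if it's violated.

Stability requires ρ = λ/(cμ) < 1
ρ = 29.6/(4 × 6.8) = 29.6/27.20 = 1.0882
Since 1.0882 ≥ 1, the system is UNSTABLE.
Need c > λ/μ = 29.6/6.8 = 4.35.
Minimum servers needed: c = 5.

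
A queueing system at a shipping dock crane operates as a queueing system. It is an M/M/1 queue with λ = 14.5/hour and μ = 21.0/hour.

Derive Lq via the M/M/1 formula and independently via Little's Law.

Method 1 (direct): Lq = λ²/(μ(μ-λ)) = 210.25/(21.0 × 6.50) = 1.5403

Method 2 (Little's Law):
W = 1/(μ-λ) = 1/6.50 = 0.15385
Wq = W - 1/μ = 0.15385 - 0.047619 = 0.10623
Lq = λWq = 14.5 × 0.10623 = 1.5403 ✔ (matches Method 1)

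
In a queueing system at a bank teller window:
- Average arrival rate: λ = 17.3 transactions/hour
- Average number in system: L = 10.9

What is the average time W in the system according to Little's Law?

Little's Law: L = λW, so W = L/λ
W = 10.9/17.3 = 0.6301 hours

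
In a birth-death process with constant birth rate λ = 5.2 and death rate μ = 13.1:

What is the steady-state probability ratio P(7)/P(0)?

For constant rates: P(n)/P(0) = (λ/μ)^n
P(7)/P(0) = (5.2/13.1)^7 = 0.39695^7 = 0.001553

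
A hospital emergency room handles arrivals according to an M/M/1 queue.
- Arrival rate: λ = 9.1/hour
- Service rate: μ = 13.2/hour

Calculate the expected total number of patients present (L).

ρ = λ/μ = 9.1/13.2 = 0.6894
For M/M/1: L = λ/(μ-λ)
L = 9.1/(13.2-9.1) = 9.1/4.10
L = 2.2195 patients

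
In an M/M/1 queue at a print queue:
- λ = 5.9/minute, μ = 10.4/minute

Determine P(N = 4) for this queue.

ρ = λ/μ = 5.9/10.4 = 0.5673
P(n) = (1-ρ)ρⁿ
P(4) = (1-0.5673) × 0.5673^4
P(4) = 0.432700 × 0.103574
P(4) = 0.04482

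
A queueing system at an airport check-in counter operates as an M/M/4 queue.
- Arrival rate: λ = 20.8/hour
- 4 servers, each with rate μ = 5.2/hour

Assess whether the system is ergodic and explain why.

Stability requires ρ = λ/(cμ) < 1
ρ = 20.8/(4 × 5.2) = 20.8/20.80 = 1.0000
Since 1.0000 ≥ 1, the system is UNSTABLE.
Need c > λ/μ = 20.8/5.2 = 4.00.
Minimum servers needed: c = 5.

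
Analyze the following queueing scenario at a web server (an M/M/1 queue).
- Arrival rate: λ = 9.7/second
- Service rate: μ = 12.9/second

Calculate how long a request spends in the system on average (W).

First, compute utilization: ρ = λ/μ = 9.7/12.9 = 0.7519
For M/M/1: W = 1/(μ-λ)
W = 1/(12.9-9.7) = 1/3.20
W = 0.3125 seconds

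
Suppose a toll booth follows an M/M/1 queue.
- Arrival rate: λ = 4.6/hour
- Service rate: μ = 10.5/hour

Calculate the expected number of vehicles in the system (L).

ρ = λ/μ = 4.6/10.5 = 0.4381
For M/M/1: L = λ/(μ-λ)
L = 4.6/(10.5-4.6) = 4.6/5.90
L = 0.7797 vehicles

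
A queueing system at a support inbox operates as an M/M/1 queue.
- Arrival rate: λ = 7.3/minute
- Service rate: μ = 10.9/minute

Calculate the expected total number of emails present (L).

ρ = λ/μ = 7.3/10.9 = 0.6697
For M/M/1: L = λ/(μ-λ)
L = 7.3/(10.9-7.3) = 7.3/3.60
L = 2.0278 emails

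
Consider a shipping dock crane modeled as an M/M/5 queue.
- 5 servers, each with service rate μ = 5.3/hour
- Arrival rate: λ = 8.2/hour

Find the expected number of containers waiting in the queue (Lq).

Traffic intensity: ρ = λ/(cμ) = 8.2/(5×5.3) = 0.3094
Since ρ = 0.3094 < 1, system is stable.
Offered load a = λ/μ = cρ = 8.2/5.3 = 1.5472
P₀ = [ Σₙ₌₀^4 aⁿ/n! + a^5/(5!(1-ρ)) ]⁻¹
Σ = a^0/0! + a^1/1! + a^2/2! + a^3/3! + a^4/4! = 1.00000 + 1.54717 + 1.19687 + 0.617252 + 0.238749 = 4.6000
a^5/(5!(1-ρ)) = 8.8652/(120 × 0.6906) = 0.1070
P₀ = 1/(4.6000 + 0.1070) = 0.2124
Lq = P₀·a^5·ρ / (5!(1-ρ)²) = 0.2124 × 8.8652 × 0.3094 / (120 × 0.4769) = 0.01018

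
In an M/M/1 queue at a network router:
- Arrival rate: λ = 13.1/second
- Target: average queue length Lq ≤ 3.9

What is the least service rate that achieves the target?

For M/M/1: Lq = λ²/(μ(μ-λ))
Need Lq ≤ 3.9, i.e. μ(μ-λ) ≥ λ²/3.9
μ² - 13.1μ - 171.61/3.9 ≥ 0  →  μ² - 13.1μ - 44.002564 ≥ 0
Quadratic formula (positive root): μ = [λ + √(λ² + 4×44.002564)]/2
Discriminant: 171.61 + 4×44.002564 = 347.6203, √347.6203 = 18.6446
μ ≥ (13.1 + 18.6446)/2 = 15.8723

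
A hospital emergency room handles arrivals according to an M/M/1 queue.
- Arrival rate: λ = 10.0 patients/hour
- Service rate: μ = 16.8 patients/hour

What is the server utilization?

Server utilization: ρ = λ/μ
ρ = 10.0/16.8 = 0.5952
The server is busy 59.52% of the time.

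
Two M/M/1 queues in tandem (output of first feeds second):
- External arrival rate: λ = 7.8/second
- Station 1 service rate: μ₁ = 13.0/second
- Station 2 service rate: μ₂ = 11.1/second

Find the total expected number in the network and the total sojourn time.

By Jackson's theorem, each station behaves as independent M/M/1.
Station 1: ρ₁ = 7.8/13.0 = 0.6000, L₁ = ρ₁/(1-ρ₁) = λ/(μ₁-λ) = 7.8/5.20 = 1.5000
Station 2: ρ₂ = 7.8/11.1 = 0.7027, L₂ = ρ₂/(1-ρ₂) = λ/(μ₂-λ) = 7.8/3.30 = 2.3636
Total: L = L₁ + L₂ = 1.5000 + 2.3636 = 3.8636
W = L/λ = 3.8636/7.8 = 0.4953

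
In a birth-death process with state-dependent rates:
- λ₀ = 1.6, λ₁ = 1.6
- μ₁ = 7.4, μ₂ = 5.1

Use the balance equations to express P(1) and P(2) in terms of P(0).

Balance equations:
State 0: λ₀P₀ = μ₁P₁ → P₁ = (λ₀/μ₁)P₀ = (1.6/7.4)P₀ = 0.2162P₀
State 1: P₂ = (λ₀λ₁)/(μ₁μ₂)P₀ = (1.6×1.6)/(7.4×5.1)P₀ = 0.06783P₀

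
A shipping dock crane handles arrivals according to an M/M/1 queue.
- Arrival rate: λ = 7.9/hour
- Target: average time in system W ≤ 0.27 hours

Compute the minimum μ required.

For M/M/1: W = 1/(μ-λ)
Need W ≤ 0.27, so 1/(μ-λ) ≤ 0.27
μ - λ ≥ 1/0.27 = 3.7037
μ ≥ 7.9 + 3.7037 = 11.6037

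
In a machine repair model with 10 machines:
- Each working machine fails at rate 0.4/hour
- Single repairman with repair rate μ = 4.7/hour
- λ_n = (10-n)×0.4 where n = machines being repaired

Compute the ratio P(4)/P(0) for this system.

P(4)/P(0) = ∏_{i=0}^{4-1} λ_i/μ_{i+1}
= (10-0)×0.4/4.7 × (10-1)×0.4/4.7 × (10-2)×0.4/4.7 × (10-3)×0.4/4.7
= 0.2644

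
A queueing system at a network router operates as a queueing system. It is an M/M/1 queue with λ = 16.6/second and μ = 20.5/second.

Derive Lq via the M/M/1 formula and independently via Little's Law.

Method 1 (direct): Lq = λ²/(μ(μ-λ)) = 275.56/(20.5 × 3.90) = 3.4467

Method 2 (Little's Law):
W = 1/(μ-λ) = 1/3.90 = 0.25641
Wq = W - 1/μ = 0.25641 - 0.048780 = 0.20763
Lq = λWq = 16.6 × 0.20763 = 3.4467 ✔ (matches Method 1)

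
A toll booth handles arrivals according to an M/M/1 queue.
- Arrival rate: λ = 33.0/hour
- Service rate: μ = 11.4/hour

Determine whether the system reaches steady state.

Stability requires ρ = λ/(cμ) < 1
ρ = 33.0/(1 × 11.4) = 33.0/11.40 = 2.8947
Since 2.8947 ≥ 1, the system is UNSTABLE.
Queue grows without bound. Need μ > λ = 33.0.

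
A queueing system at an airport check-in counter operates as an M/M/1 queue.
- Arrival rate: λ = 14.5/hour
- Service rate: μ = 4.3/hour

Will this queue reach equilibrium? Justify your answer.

Stability requires ρ = λ/(cμ) < 1
ρ = 14.5/(1 × 4.3) = 14.5/4.30 = 3.3721
Since 3.3721 ≥ 1, the system is UNSTABLE.
Queue grows without bound. Need μ > λ = 14.5.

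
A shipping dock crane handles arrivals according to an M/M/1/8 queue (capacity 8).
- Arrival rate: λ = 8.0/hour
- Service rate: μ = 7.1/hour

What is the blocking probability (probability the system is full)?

ρ = λ/μ = 8.0/7.1 = 1.12676
P₀ = (1-ρ)/(1-ρ^(K+1)) = (1-1.12676)/(1-1.12676^9) = -0.12676/-1.9274 = 0.06577
P_K = P₀×ρ^K = 0.06577 × 1.12676^8 = 0.06577 × 2.5981 = 0.1709
Blocking probability = 17.09%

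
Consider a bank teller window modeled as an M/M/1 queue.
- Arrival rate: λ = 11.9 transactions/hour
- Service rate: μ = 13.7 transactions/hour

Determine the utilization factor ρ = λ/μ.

Server utilization: ρ = λ/μ
ρ = 11.9/13.7 = 0.8686
The server is busy 86.86% of the time.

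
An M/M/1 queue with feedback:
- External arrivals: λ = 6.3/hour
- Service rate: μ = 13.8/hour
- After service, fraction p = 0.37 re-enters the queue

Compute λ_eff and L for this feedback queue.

Effective arrival rate: λ_eff = λ/(1-p) = 6.3/(1-0.37) = 6.3/0.63 = 10.0000
ρ = λ_eff/μ = 10.0000/13.8 = 0.72464
L = ρ/(1-ρ) = 0.72464/(1-0.72464) = 2.6316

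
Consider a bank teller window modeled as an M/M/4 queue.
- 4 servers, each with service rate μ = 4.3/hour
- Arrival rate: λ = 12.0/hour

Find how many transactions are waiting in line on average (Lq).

Traffic intensity: ρ = λ/(cμ) = 12.0/(4×4.3) = 0.6977
Since ρ = 0.6977 < 1, system is stable.
Offered load a = λ/μ = cρ = 12.0/4.3 = 2.7907
P₀ = [ Σₙ₌₀^3 aⁿ/n! + a^4/(4!(1-ρ)) ]⁻¹
Σ = a^0/0! + a^1/1! + a^2/2! + a^3/3! = 1.0000 + 2.7907 + 3.8940 + 3.6223 = 11.3070
a^4/(4!(1-ρ)) = 60.6528/(24 × 0.302326) = 8.3592
P₀ = 1/(11.3070 + 8.3592) = 0.05085
Lq = P₀·a^4·ρ / (4!(1-ρ)²) = 0.050849 × 60.6528 × 0.69767 / (24 × 0.091401) = 0.9809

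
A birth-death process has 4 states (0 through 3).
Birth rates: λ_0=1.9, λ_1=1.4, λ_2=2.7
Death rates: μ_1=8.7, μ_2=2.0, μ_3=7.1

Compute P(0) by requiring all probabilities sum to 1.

Ratios P(n)/P(0) = (λ₀···λₙ₋₁)/(μ₁···μₙ):
P(1)/P(0) = (1.9)/(8.7) = 0.2184
P(2)/P(0) = (1.9×1.4)/(8.7×2.0) = 0.1529
P(3)/P(0) = (1.9×1.4×2.7)/(8.7×2.0×7.1) = 0.05814

Normalization: ∑ P(n) = 1
P(0) × (1.0000 + 0.2184 + 0.1529 + 0.05814) = 1
P(0) × 1.4294 = 1
P(0) = 1/1.4294 = 0.6996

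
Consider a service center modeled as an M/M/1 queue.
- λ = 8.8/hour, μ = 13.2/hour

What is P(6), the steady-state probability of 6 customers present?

ρ = λ/μ = 8.8/13.2 = 0.66667
P(n) = (1-ρ)ρⁿ
P(6) = (1-0.66667) × 0.66667^6
P(6) = 0.3333 × 0.08779
P(6) = 0.02926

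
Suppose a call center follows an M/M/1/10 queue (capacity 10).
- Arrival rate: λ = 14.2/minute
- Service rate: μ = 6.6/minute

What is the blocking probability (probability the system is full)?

ρ = λ/μ = 14.2/6.6 = 2.1515
P₀ = (1-ρ)/(1-ρ^(K+1)) = (1-2.1515)/(1-2.1515^11) = -1.1515/-4571.5120 = 0.0002519
P_K = P₀×ρ^K = 0.00025189 × 2.1515^10 = 0.00025189 × 2125.2670 = 0.5353
Blocking probability = 53.53%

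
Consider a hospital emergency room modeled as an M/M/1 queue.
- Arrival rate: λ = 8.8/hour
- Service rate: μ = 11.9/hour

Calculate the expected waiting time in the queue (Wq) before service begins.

First, compute utilization: ρ = λ/μ = 8.8/11.9 = 0.7395
For M/M/1: Wq = λ/(μ(μ-λ))
Wq = 8.8/(11.9 × (11.9-8.8))
Wq = 8.8/(11.9 × 3.10)
Wq = 0.2385 hours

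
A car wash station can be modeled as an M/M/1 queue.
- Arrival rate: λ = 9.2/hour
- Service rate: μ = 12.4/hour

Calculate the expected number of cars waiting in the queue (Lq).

ρ = λ/μ = 9.2/12.4 = 0.7419
For M/M/1: Lq = λ²/(μ(μ-λ))
Lq = 84.64/(12.4 × 3.20)
Lq = 2.1331 cars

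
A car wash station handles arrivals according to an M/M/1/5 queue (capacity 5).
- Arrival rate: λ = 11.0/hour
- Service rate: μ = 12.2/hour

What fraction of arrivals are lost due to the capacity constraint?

ρ = λ/μ = 11.0/12.2 = 0.90164
P₀ = (1-ρ)/(1-ρ^(K+1)) = (1-0.90164)/(1-0.90164^6) = 0.09836/0.4627 = 0.2126
P_K = P₀×ρ^K = 0.2126 × 0.90164^5 = 0.2126 × 0.5959 = 0.1267
Blocking probability = 12.67%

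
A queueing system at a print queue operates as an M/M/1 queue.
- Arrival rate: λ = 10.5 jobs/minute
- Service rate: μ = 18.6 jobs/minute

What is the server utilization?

Server utilization: ρ = λ/μ
ρ = 10.5/18.6 = 0.5645
The server is busy 56.45% of the time.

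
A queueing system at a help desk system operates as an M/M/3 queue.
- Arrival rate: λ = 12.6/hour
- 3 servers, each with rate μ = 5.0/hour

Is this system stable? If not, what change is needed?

Stability requires ρ = λ/(cμ) < 1
ρ = 12.6/(3 × 5.0) = 12.6/15.00 = 0.8400
Since 0.8400 < 1, the system is STABLE.
The servers are busy 84.00% of the time.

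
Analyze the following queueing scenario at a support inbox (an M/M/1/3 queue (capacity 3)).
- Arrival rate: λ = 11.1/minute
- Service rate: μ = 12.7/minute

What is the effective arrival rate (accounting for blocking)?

ρ = λ/μ = 11.1/12.7 = 0.8740
P₀ = (1-ρ)/(1-ρ^(K+1)) = (1-0.8740)/(1-0.8740^4) = 0.1260/0.4165 = 0.3025
P_K = P₀×ρ^K = 0.30253 × 0.8740^3 = 0.30253 × 0.66763 = 0.2020
λ_eff = λ(1-P_K) = 11.1 × (1 - 0.20198) = 11.1 × 0.79802 = 8.8580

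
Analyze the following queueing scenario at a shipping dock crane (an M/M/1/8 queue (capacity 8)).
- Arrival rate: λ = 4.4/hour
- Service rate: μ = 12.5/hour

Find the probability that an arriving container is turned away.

ρ = λ/μ = 4.4/12.5 = 0.3520
P₀ = (1-ρ)/(1-ρ^(K+1)) = (1-0.3520)/(1-0.3520^9) = 0.6480/0.9999 = 0.6481
P_K = P₀×ρ^K = 0.64805 × 0.3520^8 = 0.64805 × 0.00023569 = 0.0001527
Blocking probability = 0.01527%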